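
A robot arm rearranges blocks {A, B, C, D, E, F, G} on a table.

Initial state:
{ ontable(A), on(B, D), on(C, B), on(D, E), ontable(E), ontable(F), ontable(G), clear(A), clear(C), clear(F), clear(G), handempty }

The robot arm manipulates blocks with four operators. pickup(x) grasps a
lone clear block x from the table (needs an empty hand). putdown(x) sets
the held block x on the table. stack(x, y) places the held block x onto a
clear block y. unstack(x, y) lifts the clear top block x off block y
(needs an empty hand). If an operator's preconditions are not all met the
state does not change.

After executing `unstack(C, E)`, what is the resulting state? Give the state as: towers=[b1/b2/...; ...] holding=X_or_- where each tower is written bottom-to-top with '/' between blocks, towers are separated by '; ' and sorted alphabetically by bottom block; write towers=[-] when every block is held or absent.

before: towers=[A; E/D/B/C; F; G] holding=-
pre[unstack(C, E)]: on(C,E) fail, clear(C) ok, handempty ok
on(C,E) unmet → unstack(C, E) is a no-op
after:  towers=[A; E/D/B/C; F; G] holding=-

towers=[A; E/D/B/C; F; G] holding=-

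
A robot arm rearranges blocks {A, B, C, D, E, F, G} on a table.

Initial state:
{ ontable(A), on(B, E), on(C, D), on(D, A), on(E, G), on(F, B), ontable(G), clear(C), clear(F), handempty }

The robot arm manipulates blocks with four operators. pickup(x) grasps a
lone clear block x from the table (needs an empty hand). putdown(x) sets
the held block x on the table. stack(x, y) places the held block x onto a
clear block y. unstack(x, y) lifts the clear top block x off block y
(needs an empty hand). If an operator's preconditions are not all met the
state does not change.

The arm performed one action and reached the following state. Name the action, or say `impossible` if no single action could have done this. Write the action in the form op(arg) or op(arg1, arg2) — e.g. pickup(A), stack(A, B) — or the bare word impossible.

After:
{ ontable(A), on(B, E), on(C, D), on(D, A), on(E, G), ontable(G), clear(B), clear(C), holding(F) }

target: towers=[A/D/C; G/E/B] holding=F
     unstack(F, B) → towers=[A/D/C; G/E/B] holding=F  ← match
     unstack(C, D) → towers=[A/D; G/E/B/F] holding=C

unstack(F, B)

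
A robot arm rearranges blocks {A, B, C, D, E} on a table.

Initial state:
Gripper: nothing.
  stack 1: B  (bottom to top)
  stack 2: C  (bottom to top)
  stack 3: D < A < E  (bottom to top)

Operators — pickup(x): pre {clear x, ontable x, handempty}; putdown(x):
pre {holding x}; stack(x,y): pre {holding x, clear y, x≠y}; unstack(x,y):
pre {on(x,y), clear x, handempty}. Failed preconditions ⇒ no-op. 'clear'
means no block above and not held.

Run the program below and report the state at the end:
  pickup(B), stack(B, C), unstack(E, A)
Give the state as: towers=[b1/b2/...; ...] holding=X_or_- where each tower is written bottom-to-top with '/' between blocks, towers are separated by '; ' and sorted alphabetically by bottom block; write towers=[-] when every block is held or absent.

step 1 (pickup(B)): towers=[C; D/A/E] holding=B
step 2 (stack(B, C)): towers=[C/B; D/A/E] holding=-
step 3 (unstack(E, A)): towers=[C/B; D/A] holding=E

towers=[C/B; D/A] holding=E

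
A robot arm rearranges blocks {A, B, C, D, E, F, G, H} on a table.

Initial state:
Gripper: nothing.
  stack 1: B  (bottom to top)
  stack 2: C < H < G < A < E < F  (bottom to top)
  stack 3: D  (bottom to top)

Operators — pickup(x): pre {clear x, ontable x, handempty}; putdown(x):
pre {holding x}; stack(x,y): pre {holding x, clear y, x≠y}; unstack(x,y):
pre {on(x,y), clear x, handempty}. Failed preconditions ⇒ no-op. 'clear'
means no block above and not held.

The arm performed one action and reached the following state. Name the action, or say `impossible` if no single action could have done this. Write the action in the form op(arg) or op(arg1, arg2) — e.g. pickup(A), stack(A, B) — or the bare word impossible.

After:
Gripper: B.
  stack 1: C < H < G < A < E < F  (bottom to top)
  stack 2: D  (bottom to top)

target: towers=[C/H/G/A/E/F; D] holding=B
         pickup(B) → towers=[C/H/G/A/E/F; D] holding=B  ← match
     unstack(F, E) → towers=[B; C/H/G/A/E; D] holding=F
         pickup(D) → towers=[B; C/H/G/A/E/F] holding=D

pickup(B)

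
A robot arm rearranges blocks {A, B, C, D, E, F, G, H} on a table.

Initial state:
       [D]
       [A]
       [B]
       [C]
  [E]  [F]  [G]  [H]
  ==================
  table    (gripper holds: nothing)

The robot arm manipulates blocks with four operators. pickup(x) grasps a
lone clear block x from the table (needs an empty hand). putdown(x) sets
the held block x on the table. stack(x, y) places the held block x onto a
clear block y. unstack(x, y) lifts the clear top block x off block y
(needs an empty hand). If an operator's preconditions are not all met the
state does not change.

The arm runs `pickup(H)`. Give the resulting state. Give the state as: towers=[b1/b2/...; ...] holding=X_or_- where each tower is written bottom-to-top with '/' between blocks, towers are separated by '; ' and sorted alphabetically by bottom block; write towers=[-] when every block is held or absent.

towers=[E; F/C/B/A/D; G] holding=H

before: towers=[E; F/C/B/A/D; G; H] holding=-
pre[pickup(H)]: clear(H) yes, ontable(H) yes, handempty yes
all met → apply pickup(H)
after:  towers=[E; F/C/B/A/D; G] holding=H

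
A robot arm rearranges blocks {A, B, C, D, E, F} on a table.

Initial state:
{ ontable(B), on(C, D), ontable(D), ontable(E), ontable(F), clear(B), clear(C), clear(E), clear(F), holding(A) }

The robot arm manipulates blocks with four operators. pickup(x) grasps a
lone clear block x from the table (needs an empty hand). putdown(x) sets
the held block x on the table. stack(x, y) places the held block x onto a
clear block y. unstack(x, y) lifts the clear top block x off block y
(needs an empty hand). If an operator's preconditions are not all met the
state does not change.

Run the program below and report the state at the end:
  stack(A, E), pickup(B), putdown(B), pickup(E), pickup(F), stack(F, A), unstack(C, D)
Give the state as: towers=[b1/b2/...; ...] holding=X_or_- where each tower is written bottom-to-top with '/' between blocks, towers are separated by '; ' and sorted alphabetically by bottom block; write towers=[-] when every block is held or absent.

towers=[B; D; E/A/F] holding=C

step 1 (stack(A, E)): towers=[B; D/C; E/A; F] holding=-
step 2 (pickup(B)): towers=[D/C; E/A; F] holding=B
step 3 (putdown(B)): towers=[B; D/C; E/A; F] holding=-
step 4 (pickup(E)) [no-op]: towers=[B; D/C; E/A; F] holding=-
step 5 (pickup(F)): towers=[B; D/C; E/A] holding=F
step 6 (stack(F, A)): towers=[B; D/C; E/A/F] holding=-
step 7 (unstack(C, D)): towers=[B; D; E/A/F] holding=C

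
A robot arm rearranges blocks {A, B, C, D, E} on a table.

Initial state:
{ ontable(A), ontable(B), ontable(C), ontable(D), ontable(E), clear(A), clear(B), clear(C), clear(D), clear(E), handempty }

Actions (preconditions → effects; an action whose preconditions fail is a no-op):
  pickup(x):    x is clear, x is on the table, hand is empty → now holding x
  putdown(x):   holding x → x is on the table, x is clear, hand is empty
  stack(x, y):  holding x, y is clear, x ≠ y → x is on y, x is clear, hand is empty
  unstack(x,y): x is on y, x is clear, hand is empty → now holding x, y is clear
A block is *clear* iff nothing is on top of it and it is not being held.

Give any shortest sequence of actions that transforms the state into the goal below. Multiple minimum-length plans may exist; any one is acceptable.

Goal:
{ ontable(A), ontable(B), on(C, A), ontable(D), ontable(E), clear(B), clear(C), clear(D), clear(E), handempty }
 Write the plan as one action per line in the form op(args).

pickup(C)
stack(C, A)

step 1 (pickup(C)): towers=[A; B; D; E] holding=C
step 2 (stack(C, A)): towers=[A/C; B; D; E] holding=-
goal check: towers=[A/C; B; D; E] holding=- — reached (length 2, optimal by BFS)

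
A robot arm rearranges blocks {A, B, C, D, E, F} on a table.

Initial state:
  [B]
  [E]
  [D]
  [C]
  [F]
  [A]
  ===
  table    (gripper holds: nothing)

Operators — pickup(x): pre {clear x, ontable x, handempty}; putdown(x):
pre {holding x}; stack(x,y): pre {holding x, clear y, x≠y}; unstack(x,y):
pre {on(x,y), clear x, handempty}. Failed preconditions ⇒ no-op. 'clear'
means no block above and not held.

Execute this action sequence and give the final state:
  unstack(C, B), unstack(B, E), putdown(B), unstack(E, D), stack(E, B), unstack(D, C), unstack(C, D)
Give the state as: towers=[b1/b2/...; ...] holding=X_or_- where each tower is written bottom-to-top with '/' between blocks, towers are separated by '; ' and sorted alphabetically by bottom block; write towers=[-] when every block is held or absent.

towers=[A/F/C; B/E] holding=D

step 1 (unstack(C, B)) [no-op]: towers=[A/F/C/D/E/B] holding=-
step 2 (unstack(B, E)): towers=[A/F/C/D/E] holding=B
step 3 (putdown(B)): towers=[A/F/C/D/E; B] holding=-
step 4 (unstack(E, D)): towers=[A/F/C/D; B] holding=E
step 5 (stack(E, B)): towers=[A/F/C/D; B/E] holding=-
step 6 (unstack(D, C)): towers=[A/F/C; B/E] holding=D
step 7 (unstack(C, D)) [no-op]: towers=[A/F/C; B/E] holding=D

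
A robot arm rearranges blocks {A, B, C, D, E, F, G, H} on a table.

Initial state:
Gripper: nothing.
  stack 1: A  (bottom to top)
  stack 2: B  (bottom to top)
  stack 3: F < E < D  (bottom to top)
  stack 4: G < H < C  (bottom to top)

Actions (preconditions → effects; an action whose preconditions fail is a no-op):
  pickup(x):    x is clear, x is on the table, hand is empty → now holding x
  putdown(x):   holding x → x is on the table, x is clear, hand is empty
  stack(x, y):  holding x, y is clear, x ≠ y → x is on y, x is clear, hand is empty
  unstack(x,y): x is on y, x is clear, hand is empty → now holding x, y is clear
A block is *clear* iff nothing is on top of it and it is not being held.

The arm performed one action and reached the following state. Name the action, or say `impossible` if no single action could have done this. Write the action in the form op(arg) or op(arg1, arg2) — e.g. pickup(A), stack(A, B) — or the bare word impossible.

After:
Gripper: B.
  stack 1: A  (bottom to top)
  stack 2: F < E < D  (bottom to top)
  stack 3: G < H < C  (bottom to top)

pickup(B)

target: towers=[A; F/E/D; G/H/C] holding=B
         pickup(A) → towers=[B; F/E/D; G/H/C] holding=A
         pickup(B) → towers=[A; F/E/D; G/H/C] holding=B  ← match
     unstack(D, E) → towers=[A; B; F/E; G/H/C] holding=D
     unstack(C, H) → towers=[A; B; F/E/D; G/H] holding=C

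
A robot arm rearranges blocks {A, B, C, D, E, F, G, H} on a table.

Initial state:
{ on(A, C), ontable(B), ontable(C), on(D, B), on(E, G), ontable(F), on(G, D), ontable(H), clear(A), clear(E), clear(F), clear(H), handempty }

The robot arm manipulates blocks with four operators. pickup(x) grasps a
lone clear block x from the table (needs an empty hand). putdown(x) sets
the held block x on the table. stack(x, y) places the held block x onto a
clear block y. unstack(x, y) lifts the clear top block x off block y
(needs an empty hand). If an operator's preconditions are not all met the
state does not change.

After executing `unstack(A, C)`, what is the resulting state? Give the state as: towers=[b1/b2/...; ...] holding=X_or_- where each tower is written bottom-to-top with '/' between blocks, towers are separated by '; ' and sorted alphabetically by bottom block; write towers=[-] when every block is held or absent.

towers=[B/D/G/E; C; F; H] holding=A

before: towers=[B/D/G/E; C/A; F; H] holding=-
pre[unstack(A, C)]: on(A,C) yes, clear(A) yes, handempty yes
all met → apply unstack(A, C)
after:  towers=[B/D/G/E; C; F; H] holding=A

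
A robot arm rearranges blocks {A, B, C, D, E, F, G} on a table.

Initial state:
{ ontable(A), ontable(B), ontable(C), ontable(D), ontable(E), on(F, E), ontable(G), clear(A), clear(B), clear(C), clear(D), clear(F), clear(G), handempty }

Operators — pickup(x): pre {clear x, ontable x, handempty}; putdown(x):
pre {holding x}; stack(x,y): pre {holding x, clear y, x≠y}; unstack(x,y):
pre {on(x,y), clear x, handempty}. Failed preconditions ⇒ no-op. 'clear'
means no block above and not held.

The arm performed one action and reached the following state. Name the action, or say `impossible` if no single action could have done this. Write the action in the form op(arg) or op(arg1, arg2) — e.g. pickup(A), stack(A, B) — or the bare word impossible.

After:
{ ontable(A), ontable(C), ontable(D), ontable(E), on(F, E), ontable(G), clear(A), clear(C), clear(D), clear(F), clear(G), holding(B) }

target: towers=[A; C; D; E/F; G] holding=B
         pickup(B) → towers=[A; C; D; E/F; G] holding=B  ← match
     unstack(F, E) → towers=[A; B; C; D; E; G] holding=F
         pickup(G) → towers=[A; B; C; D; E/F] holding=G
         pickup(D) → towers=[A; B; C; E/F; G] holding=D
         pickup(A) → towers=[B; C; D; E/F; G] holding=A
         pickup(C) → towers=[A; B; D; E/F; G] holding=C

pickup(B)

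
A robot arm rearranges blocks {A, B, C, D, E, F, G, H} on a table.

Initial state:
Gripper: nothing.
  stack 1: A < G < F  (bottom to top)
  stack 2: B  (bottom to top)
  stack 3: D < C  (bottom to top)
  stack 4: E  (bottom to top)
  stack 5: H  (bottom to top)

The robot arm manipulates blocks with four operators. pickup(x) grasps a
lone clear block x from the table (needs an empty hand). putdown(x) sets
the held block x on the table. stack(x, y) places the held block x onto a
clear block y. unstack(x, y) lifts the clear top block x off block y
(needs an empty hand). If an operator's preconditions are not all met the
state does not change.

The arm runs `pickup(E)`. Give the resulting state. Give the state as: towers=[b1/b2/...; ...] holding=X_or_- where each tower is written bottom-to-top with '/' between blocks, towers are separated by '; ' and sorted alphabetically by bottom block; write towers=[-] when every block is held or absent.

before: towers=[A/G/F; B; D/C; E; H] holding=-
pre[pickup(E)]: clear(E) ok, ontable(E) ok, handempty ok
all met → apply pickup(E)
after:  towers=[A/G/F; B; D/C; H] holding=E

towers=[A/G/F; B; D/C; H] holding=E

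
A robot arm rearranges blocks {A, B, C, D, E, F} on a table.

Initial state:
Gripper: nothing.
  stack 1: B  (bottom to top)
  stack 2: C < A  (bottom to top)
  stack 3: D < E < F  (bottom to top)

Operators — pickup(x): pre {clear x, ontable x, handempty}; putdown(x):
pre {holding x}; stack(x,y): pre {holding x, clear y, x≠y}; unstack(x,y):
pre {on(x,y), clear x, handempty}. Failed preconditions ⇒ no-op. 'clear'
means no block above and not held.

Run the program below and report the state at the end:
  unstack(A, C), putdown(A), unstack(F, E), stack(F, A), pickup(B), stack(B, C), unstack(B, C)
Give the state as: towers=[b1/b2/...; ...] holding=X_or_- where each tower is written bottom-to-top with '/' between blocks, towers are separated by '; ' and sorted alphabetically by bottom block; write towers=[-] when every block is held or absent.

towers=[A/F; C; D/E] holding=B

step 1 (unstack(A, C)): towers=[B; C; D/E/F] holding=A
step 2 (putdown(A)): towers=[A; B; C; D/E/F] holding=-
step 3 (unstack(F, E)): towers=[A; B; C; D/E] holding=F
step 4 (stack(F, A)): towers=[A/F; B; C; D/E] holding=-
step 5 (pickup(B)): towers=[A/F; C; D/E] holding=B
step 6 (stack(B, C)): towers=[A/F; C/B; D/E] holding=-
step 7 (unstack(B, C)): towers=[A/F; C; D/E] holding=B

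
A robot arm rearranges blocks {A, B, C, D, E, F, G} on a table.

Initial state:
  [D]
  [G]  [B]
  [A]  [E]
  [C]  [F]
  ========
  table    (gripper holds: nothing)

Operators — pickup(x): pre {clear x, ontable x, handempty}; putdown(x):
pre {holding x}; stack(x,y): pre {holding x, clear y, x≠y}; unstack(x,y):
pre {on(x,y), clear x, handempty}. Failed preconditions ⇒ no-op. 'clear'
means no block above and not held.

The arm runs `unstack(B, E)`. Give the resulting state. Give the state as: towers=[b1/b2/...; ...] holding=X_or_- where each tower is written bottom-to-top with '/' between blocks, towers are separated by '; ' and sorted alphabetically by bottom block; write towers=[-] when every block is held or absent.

towers=[C/A/G/D; F/E] holding=B

before: towers=[C/A/G/D; F/E/B] holding=-
pre[unstack(B, E)]: on(B,E) yes, clear(B) yes, handempty yes
all met → apply unstack(B, E)
after:  towers=[C/A/G/D; F/E] holding=B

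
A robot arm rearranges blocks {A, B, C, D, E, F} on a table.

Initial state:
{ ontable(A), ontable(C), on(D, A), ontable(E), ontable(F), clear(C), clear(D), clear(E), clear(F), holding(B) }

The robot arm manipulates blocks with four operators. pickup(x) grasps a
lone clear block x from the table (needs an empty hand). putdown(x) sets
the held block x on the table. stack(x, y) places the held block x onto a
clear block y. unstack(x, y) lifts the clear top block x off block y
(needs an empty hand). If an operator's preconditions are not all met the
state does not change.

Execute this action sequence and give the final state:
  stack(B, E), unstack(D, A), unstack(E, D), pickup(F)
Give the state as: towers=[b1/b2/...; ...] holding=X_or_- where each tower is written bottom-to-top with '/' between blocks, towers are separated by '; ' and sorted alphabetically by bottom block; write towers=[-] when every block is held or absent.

towers=[A; C; E/B; F] holding=D

step 1 (stack(B, E)): towers=[A/D; C; E/B; F] holding=-
step 2 (unstack(D, A)): towers=[A; C; E/B; F] holding=D
step 3 (unstack(E, D)) [no-op]: towers=[A; C; E/B; F] holding=D
step 4 (pickup(F)) [no-op]: towers=[A; C; E/B; F] holding=D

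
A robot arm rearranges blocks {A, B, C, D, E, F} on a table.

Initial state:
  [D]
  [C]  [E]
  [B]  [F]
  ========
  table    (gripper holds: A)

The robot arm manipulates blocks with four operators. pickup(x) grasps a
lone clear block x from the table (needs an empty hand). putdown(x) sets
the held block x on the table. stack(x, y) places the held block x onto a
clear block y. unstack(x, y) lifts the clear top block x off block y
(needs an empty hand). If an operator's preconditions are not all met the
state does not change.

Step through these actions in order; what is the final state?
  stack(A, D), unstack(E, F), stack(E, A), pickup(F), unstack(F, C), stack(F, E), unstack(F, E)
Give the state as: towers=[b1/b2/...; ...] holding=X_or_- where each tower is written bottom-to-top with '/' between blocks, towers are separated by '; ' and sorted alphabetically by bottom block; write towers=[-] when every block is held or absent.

towers=[B/C/D/A/E] holding=F

step 1 (stack(A, D)): towers=[B/C/D/A; F/E] holding=-
step 2 (unstack(E, F)): towers=[B/C/D/A; F] holding=E
step 3 (stack(E, A)): towers=[B/C/D/A/E; F] holding=-
step 4 (pickup(F)): towers=[B/C/D/A/E] holding=F
step 5 (unstack(F, C)) [no-op]: towers=[B/C/D/A/E] holding=F
step 6 (stack(F, E)): towers=[B/C/D/A/E/F] holding=-
step 7 (unstack(F, E)): towers=[B/C/D/A/E] holding=F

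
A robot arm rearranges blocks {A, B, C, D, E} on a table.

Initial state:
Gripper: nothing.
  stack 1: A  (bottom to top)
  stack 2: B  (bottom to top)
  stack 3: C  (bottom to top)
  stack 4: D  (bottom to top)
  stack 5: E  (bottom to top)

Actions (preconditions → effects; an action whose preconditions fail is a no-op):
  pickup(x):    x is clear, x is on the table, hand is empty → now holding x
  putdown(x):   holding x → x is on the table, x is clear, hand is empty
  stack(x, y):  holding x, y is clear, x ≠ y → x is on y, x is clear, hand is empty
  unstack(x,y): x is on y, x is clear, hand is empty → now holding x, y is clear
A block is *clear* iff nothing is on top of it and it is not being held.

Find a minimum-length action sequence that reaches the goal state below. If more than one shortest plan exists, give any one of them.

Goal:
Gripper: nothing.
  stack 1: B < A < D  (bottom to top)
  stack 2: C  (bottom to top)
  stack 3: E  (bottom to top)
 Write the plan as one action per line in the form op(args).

pickup(A)
stack(A, B)
pickup(D)
stack(D, A)

step 1 (pickup(A)): towers=[B; C; D; E] holding=A
step 2 (stack(A, B)): towers=[B/A; C; D; E] holding=-
step 3 (pickup(D)): towers=[B/A; C; E] holding=D
step 4 (stack(D, A)): towers=[B/A/D; C; E] holding=-
goal check: towers=[B/A/D; C; E] holding=- — reached (length 4, optimal by BFS)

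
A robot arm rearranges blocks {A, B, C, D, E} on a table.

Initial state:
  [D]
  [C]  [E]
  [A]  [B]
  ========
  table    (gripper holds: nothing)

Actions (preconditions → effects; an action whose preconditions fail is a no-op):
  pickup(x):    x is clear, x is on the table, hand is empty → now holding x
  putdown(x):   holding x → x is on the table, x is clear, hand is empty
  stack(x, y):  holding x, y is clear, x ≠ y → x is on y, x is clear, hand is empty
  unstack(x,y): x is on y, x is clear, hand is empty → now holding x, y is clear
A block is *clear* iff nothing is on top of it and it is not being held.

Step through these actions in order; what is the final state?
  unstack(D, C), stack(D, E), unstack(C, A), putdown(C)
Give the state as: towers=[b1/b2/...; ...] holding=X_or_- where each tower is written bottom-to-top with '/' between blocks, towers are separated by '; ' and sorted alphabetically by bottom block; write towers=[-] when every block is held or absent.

step 1 (unstack(D, C)): towers=[A/C; B/E] holding=D
step 2 (stack(D, E)): towers=[A/C; B/E/D] holding=-
step 3 (unstack(C, A)): towers=[A; B/E/D] holding=C
step 4 (putdown(C)): towers=[A; B/E/D; C] holding=-

towers=[A; B/E/D; C] holding=-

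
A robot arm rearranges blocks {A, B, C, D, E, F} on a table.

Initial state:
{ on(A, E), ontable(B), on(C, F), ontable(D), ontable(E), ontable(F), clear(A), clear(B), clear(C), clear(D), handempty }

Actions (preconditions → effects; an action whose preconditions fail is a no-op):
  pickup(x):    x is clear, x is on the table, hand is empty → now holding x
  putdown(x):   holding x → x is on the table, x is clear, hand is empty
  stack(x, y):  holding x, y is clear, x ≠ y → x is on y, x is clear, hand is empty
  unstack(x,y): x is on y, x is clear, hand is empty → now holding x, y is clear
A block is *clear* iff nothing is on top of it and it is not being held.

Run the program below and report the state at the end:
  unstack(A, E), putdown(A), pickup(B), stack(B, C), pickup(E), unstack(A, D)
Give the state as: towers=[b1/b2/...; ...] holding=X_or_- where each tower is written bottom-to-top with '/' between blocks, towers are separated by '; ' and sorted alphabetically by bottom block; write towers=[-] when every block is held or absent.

step 1 (unstack(A, E)): towers=[B; D; E; F/C] holding=A
step 2 (putdown(A)): towers=[A; B; D; E; F/C] holding=-
step 3 (pickup(B)): towers=[A; D; E; F/C] holding=B
step 4 (stack(B, C)): towers=[A; D; E; F/C/B] holding=-
step 5 (pickup(E)): towers=[A; D; F/C/B] holding=E
step 6 (unstack(A, D)) [no-op]: towers=[A; D; F/C/B] holding=E

towers=[A; D; F/C/B] holding=E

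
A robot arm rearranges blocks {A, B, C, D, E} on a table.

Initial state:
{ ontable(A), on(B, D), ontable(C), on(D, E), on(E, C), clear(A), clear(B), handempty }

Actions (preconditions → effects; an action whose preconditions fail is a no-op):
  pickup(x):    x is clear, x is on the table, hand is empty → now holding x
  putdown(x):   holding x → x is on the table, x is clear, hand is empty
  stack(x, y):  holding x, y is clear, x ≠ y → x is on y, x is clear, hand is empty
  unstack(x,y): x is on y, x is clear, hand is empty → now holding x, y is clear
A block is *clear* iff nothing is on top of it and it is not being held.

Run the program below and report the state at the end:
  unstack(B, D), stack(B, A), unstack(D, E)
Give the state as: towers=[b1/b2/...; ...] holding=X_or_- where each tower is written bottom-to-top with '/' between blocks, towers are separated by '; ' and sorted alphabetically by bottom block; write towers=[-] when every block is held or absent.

towers=[A/B; C/E] holding=D

step 1 (unstack(B, D)): towers=[A; C/E/D] holding=B
step 2 (stack(B, A)): towers=[A/B; C/E/D] holding=-
step 3 (unstack(D, E)): towers=[A/B; C/E] holding=D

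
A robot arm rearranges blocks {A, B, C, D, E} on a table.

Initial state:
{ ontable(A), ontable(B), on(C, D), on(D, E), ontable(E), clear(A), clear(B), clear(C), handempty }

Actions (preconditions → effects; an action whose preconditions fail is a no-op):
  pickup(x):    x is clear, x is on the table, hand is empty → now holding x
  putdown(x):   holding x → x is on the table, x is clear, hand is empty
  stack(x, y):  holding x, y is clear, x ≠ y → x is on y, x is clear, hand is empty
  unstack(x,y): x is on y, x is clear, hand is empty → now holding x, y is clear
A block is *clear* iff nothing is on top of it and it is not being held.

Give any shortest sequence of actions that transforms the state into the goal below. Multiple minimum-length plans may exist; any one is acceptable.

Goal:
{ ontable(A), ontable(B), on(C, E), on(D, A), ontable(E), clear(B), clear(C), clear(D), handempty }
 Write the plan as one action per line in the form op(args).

unstack(C, D)
putdown(C)
unstack(D, E)
stack(D, A)
pickup(C)
stack(C, E)

step 1 (unstack(C, D)): towers=[A; B; E/D] holding=C
step 2 (putdown(C)): towers=[A; B; C; E/D] holding=-
step 3 (unstack(D, E)): towers=[A; B; C; E] holding=D
step 4 (stack(D, A)): towers=[A/D; B; C; E] holding=-
step 5 (pickup(C)): towers=[A/D; B; E] holding=C
step 6 (stack(C, E)): towers=[A/D; B; E/C] holding=-
goal check: towers=[A/D; B; E/C] holding=- — reached (length 6, optimal by BFS)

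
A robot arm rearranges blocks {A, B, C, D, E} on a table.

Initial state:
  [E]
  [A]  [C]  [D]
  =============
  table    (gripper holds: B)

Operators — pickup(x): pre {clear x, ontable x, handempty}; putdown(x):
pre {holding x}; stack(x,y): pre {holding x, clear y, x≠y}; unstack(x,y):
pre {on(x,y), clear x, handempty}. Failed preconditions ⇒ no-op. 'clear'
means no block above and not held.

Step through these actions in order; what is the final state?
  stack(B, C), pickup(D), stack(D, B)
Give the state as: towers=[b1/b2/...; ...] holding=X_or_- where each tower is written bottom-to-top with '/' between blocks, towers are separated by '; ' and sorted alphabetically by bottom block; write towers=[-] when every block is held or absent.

step 1 (stack(B, C)): towers=[A/E; C/B; D] holding=-
step 2 (pickup(D)): towers=[A/E; C/B] holding=D
step 3 (stack(D, B)): towers=[A/E; C/B/D] holding=-

towers=[A/E; C/B/D] holding=-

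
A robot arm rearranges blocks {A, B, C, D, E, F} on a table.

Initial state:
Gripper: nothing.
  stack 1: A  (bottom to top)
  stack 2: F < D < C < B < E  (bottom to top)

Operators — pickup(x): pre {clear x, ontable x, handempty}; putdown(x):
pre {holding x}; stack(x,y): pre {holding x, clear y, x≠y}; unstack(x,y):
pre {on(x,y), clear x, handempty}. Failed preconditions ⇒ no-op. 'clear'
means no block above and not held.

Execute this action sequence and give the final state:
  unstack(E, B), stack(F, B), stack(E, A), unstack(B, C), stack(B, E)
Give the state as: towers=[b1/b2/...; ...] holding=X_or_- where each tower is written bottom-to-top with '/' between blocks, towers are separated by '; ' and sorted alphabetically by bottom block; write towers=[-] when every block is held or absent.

towers=[A/E/B; F/D/C] holding=-

step 1 (unstack(E, B)): towers=[A; F/D/C/B] holding=E
step 2 (stack(F, B)) [no-op]: towers=[A; F/D/C/B] holding=E
step 3 (stack(E, A)): towers=[A/E; F/D/C/B] holding=-
step 4 (unstack(B, C)): towers=[A/E; F/D/C] holding=B
step 5 (stack(B, E)): towers=[A/E/B; F/D/C] holding=-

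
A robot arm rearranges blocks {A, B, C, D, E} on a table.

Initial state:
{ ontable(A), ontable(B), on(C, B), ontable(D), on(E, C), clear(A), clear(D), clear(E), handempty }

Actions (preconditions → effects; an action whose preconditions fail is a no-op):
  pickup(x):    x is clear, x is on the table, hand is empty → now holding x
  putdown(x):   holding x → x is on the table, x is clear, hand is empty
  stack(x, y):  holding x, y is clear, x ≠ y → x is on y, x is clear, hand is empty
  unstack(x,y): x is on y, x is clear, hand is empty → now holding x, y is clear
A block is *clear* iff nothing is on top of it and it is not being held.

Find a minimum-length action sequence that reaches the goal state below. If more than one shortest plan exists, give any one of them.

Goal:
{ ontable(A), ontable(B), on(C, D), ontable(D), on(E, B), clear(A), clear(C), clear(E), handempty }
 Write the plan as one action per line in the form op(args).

step 1 (unstack(E, C)): towers=[A; B/C; D] holding=E
step 2 (putdown(E)): towers=[A; B/C; D; E] holding=-
step 3 (unstack(C, B)): towers=[A; B; D; E] holding=C
step 4 (stack(C, D)): towers=[A; B; D/C; E] holding=-
step 5 (pickup(E)): towers=[A; B; D/C] holding=E
step 6 (stack(E, B)): towers=[A; B/E; D/C] holding=-
goal check: towers=[A; B/E; D/C] holding=- — reached (length 6, optimal by BFS)

unstack(E, C)
putdown(E)
unstack(C, B)
stack(C, D)
pickup(E)
stack(E, B)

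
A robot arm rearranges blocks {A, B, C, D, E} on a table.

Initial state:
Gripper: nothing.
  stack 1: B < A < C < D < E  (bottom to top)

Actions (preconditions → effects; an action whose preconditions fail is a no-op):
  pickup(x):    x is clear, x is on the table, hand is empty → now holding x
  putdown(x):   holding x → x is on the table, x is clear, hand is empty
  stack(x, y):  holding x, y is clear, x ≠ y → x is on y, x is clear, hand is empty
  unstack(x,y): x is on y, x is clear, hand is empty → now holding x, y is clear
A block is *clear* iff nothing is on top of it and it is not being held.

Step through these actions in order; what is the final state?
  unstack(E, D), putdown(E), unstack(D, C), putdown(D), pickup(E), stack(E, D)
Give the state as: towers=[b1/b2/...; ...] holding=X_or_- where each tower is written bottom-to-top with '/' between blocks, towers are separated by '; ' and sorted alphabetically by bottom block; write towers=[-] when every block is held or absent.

towers=[B/A/C; D/E] holding=-

step 1 (unstack(E, D)): towers=[B/A/C/D] holding=E
step 2 (putdown(E)): towers=[B/A/C/D; E] holding=-
step 3 (unstack(D, C)): towers=[B/A/C; E] holding=D
step 4 (putdown(D)): towers=[B/A/C; D; E] holding=-
step 5 (pickup(E)): towers=[B/A/C; D] holding=E
step 6 (stack(E, D)): towers=[B/A/C; D/E] holding=-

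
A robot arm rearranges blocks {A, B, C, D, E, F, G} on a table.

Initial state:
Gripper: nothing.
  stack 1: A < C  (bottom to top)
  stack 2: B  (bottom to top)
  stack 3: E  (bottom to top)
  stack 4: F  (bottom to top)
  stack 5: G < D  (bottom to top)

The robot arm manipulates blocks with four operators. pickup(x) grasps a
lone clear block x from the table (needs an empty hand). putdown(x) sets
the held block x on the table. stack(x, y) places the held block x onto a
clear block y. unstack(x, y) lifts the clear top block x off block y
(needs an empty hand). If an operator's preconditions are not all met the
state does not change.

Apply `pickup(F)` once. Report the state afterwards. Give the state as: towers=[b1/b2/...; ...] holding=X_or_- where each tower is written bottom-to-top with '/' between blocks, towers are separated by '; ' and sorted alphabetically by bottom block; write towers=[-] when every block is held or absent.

towers=[A/C; B; E; G/D] holding=F

before: towers=[A/C; B; E; F; G/D] holding=-
pre[pickup(F)]: clear(F) ✓, ontable(F) ✓, handempty ✓
all met → apply pickup(F)
after:  towers=[A/C; B; E; G/D] holding=F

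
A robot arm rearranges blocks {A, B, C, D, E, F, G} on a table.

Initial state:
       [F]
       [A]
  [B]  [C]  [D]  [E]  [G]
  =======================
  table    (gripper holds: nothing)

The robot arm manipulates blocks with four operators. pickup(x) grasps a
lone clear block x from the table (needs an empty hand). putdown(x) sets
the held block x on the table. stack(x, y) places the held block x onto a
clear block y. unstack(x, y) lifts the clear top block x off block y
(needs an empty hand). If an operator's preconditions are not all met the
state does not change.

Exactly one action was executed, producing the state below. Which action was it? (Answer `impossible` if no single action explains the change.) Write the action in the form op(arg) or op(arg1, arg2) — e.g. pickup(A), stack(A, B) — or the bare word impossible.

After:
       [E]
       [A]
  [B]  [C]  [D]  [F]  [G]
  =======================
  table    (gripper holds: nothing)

impossible

target: towers=[B; C/A/E; D; F; G] holding=-
         pickup(B) → towers=[C/A/F; D; E; G] holding=B
     unstack(F, A) → towers=[B; C/A; D; E; G] holding=F
         pickup(G) → towers=[B; C/A/F; D; E] holding=G
         pickup(D) → towers=[B; C/A/F; E; G] holding=D
         pickup(E) → towers=[B; C/A/F; D; G] holding=E
none of the 5 applicable actions match → impossible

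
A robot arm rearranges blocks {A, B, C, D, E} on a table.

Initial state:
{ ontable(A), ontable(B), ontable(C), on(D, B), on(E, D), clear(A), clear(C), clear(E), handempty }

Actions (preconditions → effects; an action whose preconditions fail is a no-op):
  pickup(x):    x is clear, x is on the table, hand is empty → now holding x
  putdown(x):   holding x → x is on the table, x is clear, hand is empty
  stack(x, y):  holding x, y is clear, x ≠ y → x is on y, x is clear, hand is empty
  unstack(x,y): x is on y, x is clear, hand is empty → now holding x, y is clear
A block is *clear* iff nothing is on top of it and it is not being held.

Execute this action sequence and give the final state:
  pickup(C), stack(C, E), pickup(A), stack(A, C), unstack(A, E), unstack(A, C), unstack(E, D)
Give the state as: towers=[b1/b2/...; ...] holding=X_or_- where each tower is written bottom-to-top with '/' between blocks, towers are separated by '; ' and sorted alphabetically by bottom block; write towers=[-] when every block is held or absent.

towers=[B/D/E/C] holding=A

step 1 (pickup(C)): towers=[A; B/D/E] holding=C
step 2 (stack(C, E)): towers=[A; B/D/E/C] holding=-
step 3 (pickup(A)): towers=[B/D/E/C] holding=A
step 4 (stack(A, C)): towers=[B/D/E/C/A] holding=-
step 5 (unstack(A, E)) [no-op]: towers=[B/D/E/C/A] holding=-
step 6 (unstack(A, C)): towers=[B/D/E/C] holding=A
step 7 (unstack(E, D)) [no-op]: towers=[B/D/E/C] holding=A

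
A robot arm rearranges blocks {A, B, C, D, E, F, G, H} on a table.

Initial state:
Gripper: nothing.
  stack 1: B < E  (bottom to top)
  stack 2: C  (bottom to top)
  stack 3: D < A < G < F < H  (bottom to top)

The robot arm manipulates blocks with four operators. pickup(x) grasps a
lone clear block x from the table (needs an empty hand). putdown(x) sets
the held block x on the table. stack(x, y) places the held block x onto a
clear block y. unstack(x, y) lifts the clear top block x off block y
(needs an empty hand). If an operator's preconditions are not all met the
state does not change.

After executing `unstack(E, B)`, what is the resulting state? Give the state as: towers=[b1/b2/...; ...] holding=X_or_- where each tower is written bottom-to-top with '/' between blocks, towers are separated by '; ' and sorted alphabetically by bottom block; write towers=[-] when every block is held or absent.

before: towers=[B/E; C; D/A/G/F/H] holding=-
pre[unstack(E, B)]: on(E,B) ok, clear(E) ok, handempty ok
all met → apply unstack(E, B)
after:  towers=[B; C; D/A/G/F/H] holding=E

towers=[B; C; D/A/G/F/H] holding=E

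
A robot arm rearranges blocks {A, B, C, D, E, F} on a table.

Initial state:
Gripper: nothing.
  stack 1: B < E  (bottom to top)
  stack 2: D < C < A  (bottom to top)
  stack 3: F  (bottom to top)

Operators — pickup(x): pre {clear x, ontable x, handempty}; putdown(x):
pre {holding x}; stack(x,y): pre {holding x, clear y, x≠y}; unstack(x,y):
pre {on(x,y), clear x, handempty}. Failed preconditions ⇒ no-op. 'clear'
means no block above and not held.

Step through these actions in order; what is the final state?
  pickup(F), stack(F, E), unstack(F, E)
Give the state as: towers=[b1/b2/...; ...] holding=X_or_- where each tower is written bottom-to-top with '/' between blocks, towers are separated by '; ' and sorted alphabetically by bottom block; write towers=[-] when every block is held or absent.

towers=[B/E; D/C/A] holding=F

step 1 (pickup(F)): towers=[B/E; D/C/A] holding=F
step 2 (stack(F, E)): towers=[B/E/F; D/C/A] holding=-
step 3 (unstack(F, E)): towers=[B/E; D/C/A] holding=F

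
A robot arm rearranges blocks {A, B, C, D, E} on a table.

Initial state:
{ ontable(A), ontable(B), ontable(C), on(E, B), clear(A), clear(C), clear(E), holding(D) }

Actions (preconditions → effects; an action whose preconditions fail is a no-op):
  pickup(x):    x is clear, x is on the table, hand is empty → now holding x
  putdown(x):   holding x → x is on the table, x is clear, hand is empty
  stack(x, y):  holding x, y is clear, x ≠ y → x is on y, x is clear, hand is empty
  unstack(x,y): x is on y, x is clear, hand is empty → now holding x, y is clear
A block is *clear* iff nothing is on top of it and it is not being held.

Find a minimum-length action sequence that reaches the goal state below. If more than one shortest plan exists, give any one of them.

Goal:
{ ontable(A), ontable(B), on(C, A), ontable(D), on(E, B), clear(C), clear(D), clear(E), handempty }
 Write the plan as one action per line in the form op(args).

putdown(D)
pickup(C)
stack(C, A)

step 1 (putdown(D)): towers=[A; B/E; C; D] holding=-
step 2 (pickup(C)): towers=[A; B/E; D] holding=C
step 3 (stack(C, A)): towers=[A/C; B/E; D] holding=-
goal check: towers=[A/C; B/E; D] holding=- — reached (length 3, optimal by BFS)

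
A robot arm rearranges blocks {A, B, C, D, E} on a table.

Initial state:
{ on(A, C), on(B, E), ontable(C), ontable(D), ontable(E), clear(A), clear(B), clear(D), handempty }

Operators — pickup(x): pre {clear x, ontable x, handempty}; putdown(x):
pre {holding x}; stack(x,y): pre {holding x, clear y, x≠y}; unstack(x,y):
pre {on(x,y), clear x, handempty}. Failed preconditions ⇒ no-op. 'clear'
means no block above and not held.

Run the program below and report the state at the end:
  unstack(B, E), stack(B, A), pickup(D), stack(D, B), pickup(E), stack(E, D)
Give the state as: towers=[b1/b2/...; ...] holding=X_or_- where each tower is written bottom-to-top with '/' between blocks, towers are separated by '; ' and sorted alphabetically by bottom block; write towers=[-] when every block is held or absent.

step 1 (unstack(B, E)): towers=[C/A; D; E] holding=B
step 2 (stack(B, A)): towers=[C/A/B; D; E] holding=-
step 3 (pickup(D)): towers=[C/A/B; E] holding=D
step 4 (stack(D, B)): towers=[C/A/B/D; E] holding=-
step 5 (pickup(E)): towers=[C/A/B/D] holding=E
step 6 (stack(E, D)): towers=[C/A/B/D/E] holding=-

towers=[C/A/B/D/E] holding=-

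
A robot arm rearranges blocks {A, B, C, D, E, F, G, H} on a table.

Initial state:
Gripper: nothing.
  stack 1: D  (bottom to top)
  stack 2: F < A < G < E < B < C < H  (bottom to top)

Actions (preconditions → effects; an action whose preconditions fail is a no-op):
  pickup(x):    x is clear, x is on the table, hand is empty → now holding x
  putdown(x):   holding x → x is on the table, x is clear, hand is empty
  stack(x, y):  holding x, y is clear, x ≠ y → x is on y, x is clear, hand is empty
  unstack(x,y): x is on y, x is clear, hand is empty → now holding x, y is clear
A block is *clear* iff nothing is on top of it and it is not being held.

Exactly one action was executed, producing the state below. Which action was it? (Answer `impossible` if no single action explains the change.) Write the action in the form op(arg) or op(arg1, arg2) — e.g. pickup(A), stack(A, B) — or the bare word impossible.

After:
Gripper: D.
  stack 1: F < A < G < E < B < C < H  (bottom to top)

pickup(D)

target: towers=[F/A/G/E/B/C/H] holding=D
     unstack(H, C) → towers=[D; F/A/G/E/B/C] holding=H
         pickup(D) → towers=[F/A/G/E/B/C/H] holding=D  ← match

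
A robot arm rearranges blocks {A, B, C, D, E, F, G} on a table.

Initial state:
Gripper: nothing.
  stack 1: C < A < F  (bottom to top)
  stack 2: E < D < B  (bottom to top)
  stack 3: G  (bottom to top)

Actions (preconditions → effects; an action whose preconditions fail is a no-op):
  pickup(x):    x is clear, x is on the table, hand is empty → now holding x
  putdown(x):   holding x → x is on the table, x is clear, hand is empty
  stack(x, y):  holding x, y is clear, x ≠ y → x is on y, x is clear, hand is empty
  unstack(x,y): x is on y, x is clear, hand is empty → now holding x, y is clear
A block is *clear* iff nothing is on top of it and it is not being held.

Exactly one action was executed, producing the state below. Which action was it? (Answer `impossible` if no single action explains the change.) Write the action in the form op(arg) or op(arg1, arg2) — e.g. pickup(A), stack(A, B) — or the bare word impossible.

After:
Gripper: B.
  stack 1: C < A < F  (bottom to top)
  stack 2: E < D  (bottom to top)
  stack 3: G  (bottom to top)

unstack(B, D)

target: towers=[C/A/F; E/D; G] holding=B
     unstack(B, D) → towers=[C/A/F; E/D; G] holding=B  ← match
     unstack(F, A) → towers=[C/A; E/D/B; G] holding=F
         pickup(G) → towers=[C/A/F; E/D/B] holding=G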